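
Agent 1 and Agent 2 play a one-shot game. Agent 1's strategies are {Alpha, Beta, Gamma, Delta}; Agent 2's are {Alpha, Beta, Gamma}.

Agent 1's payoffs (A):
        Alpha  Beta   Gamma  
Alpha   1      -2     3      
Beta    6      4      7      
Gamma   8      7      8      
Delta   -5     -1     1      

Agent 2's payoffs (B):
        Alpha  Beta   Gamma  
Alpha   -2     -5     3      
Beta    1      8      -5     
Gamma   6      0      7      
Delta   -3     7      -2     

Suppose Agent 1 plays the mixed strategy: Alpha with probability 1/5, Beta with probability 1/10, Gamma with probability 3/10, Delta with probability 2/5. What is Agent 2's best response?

Agent 2's best reply maximizes expected payoff against the mix.
Alpha: (1/5)·(-2) + (1/10)·1 + (3/10)·6 + (2/5)·(-3) = 3/10
Beta: (1/5)·(-5) + (1/10)·8 + (3/10)·0 + (2/5)·7 = 13/5
Gamma: (1/5)·3 + (1/10)·(-5) + (3/10)·7 + (2/5)·(-2) = 7/5
Highest expected payoff is 13/5, from Beta.

Beta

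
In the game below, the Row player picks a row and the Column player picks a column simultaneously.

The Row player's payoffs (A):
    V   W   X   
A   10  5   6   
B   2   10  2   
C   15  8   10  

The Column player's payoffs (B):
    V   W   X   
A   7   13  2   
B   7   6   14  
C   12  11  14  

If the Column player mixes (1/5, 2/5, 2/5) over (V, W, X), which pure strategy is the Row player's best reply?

C

Compute the Row player's expected payoff from each pure strategy against the given mix.
A: (1/5)·10 + (2/5)·5 + (2/5)·6 = 32/5
B: (1/5)·2 + (2/5)·10 + (2/5)·2 = 26/5
C: (1/5)·15 + (2/5)·8 + (2/5)·10 = 51/5
Highest expected payoff is 51/5, from C.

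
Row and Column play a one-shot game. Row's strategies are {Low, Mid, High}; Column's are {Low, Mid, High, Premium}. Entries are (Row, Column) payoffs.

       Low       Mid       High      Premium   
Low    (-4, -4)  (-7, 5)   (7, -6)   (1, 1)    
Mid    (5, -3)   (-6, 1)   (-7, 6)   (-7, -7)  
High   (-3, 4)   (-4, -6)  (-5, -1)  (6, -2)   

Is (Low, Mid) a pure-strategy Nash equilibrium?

Holding Column at Mid: Row gets -7 from Low but could get -4 by switching to High. Row has a profitable deviation.

No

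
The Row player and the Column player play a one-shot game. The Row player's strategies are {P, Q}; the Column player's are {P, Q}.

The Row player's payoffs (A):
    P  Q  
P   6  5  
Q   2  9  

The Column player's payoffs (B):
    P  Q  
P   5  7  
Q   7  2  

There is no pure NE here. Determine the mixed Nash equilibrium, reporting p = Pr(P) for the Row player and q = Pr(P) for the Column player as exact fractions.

p = 5/7, q = 1/2

Each player's mixing probability is pinned down by making the *other* player indifferent.
The Column player indifferent between P and Q: p·5 + (1−p)·7 = p·7 + (1−p)·2 ⟹ 7 + (-2)p = 2 + 5p ⟹ p = 5/7.
The Row player indifferent between P and Q: q·6 + (1−q)·5 = q·2 + (1−q)·9 ⟹ 5 + 1q = 9 + (-7)q ⟹ q = 1/2.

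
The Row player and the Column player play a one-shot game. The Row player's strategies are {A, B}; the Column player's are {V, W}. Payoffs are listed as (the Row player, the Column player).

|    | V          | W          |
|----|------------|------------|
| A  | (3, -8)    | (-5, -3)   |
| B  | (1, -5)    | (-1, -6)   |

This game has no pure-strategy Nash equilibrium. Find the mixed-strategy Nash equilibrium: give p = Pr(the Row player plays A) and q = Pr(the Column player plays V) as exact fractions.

p = 1/6, q = 2/3

Each player's mixing probability is pinned down by making the *other* player indifferent.
The Column player indifferent between V and W: p·(-8) + (1−p)·(-5) = p·(-3) + (1−p)·(-6) ⟹ (-5) + (-3)p = (-6) + 3p ⟹ p = 1/6.
The Row player indifferent between A and B: q·3 + (1−q)·(-5) = q·1 + (1−q)·(-1) ⟹ (-5) + 8q = (-1) + 2q ⟹ q = 2/3.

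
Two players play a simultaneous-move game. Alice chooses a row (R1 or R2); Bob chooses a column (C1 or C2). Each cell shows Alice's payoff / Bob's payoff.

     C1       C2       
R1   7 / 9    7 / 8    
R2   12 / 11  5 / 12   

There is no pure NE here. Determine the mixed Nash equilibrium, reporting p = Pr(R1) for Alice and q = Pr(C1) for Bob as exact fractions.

In a mixed NE each player is indifferent between their pure strategies, so the opponent's mix sets the indifference.
Bob indifferent between C1 and C2: p·9 + (1−p)·11 = p·8 + (1−p)·12 ⟹ 11 + (-2)p = 12 + (-4)p ⟹ p = 1/2.
Alice indifferent between R1 and R2: q·7 + (1−q)·7 = q·12 + (1−q)·5 ⟹ 7 + 0q = 5 + 7q ⟹ q = 2/7.

p = 1/2, q = 2/7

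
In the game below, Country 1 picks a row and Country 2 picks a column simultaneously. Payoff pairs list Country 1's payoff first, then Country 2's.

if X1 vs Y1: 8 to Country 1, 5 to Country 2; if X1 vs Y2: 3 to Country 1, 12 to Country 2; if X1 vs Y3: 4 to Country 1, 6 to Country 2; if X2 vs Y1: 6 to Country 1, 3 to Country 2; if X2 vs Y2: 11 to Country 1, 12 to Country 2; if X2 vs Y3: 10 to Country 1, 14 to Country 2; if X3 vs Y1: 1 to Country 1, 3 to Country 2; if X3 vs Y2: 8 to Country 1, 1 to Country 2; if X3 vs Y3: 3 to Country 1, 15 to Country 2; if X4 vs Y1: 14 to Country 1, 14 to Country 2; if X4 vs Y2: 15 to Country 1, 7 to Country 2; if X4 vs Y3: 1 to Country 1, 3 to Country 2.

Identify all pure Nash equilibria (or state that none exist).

(X2, Y3) and (X4, Y1)

A profile is a Nash equilibrium when each player is best-responding to the other.
Country 1's best responses — vs Y1: X4 (payoff 14); vs Y2: X4 (payoff 15); vs Y3: X2 (payoff 10).
Country 2's best responses — vs X1: Y2 (payoff 12); vs X2: Y3 (payoff 14); vs X3: Y3 (payoff 15); vs X4: Y1 (payoff 14).
Mutual best responses occur at (X2, Y3) and (X4, Y1); at each, neither player gains by switching.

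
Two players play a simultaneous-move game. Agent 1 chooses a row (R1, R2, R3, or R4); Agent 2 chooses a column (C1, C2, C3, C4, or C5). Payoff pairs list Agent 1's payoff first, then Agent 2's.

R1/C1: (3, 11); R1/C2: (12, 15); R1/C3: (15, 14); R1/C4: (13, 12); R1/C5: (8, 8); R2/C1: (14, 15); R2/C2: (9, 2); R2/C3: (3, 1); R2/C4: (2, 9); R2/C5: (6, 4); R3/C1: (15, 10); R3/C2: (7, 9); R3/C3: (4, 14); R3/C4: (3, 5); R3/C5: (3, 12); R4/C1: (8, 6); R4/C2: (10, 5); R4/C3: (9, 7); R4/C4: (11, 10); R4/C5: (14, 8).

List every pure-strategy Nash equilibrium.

(R1, C2)

Find each player's best response to every opponent strategy; NE are the intersections.
Agent 1's best responses — vs C1: R3 (payoff 15); vs C2: R1 (payoff 12); vs C3: R1 (payoff 15); vs C4: R1 (payoff 13); vs C5: R4 (payoff 14).
Agent 2's best responses — vs R1: C2 (payoff 15); vs R2: C1 (payoff 15); vs R3: C3 (payoff 14); vs R4: C4 (payoff 10).
The only mutual best response is (R1, C2); neither player gains by switching there.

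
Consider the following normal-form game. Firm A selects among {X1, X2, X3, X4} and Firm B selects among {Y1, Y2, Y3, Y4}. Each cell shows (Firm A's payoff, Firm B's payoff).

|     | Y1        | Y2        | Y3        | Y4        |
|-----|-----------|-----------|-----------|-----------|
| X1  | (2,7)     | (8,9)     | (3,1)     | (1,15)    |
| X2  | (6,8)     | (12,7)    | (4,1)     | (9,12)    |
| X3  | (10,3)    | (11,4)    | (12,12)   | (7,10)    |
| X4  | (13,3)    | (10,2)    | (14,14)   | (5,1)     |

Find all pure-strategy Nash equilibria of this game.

Find each player's best response to every opponent strategy; NE are the intersections.
Firm A's best responses — vs Y1: X4 (payoff 13); vs Y2: X2 (payoff 12); vs Y3: X4 (payoff 14); vs Y4: X2 (payoff 9).
Firm B's best responses — vs X1: Y4 (payoff 15); vs X2: Y4 (payoff 12); vs X3: Y3 (payoff 12); vs X4: Y3 (payoff 14).
Mutual best responses occur at (X2, Y4) and (X4, Y3); at each, neither player gains by switching.

(X2, Y4) and (X4, Y3)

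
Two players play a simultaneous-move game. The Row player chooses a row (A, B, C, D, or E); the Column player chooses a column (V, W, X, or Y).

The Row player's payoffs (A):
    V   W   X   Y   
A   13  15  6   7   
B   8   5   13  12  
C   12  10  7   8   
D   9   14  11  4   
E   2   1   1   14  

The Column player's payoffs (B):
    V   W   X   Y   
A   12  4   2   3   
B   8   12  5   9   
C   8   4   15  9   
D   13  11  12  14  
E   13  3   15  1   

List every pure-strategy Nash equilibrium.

Find each player's best response to every opponent strategy; NE are the intersections.
The Row player's best responses — vs V: A (payoff 13); vs W: A (payoff 15); vs X: B (payoff 13); vs Y: E (payoff 14).
The Column player's best responses — vs A: V (payoff 12); vs B: W (payoff 12); vs C: X (payoff 15); vs D: Y (payoff 14); vs E: X (payoff 15).
The only mutual best response is (A, V); neither player gains by switching there.

(A, V)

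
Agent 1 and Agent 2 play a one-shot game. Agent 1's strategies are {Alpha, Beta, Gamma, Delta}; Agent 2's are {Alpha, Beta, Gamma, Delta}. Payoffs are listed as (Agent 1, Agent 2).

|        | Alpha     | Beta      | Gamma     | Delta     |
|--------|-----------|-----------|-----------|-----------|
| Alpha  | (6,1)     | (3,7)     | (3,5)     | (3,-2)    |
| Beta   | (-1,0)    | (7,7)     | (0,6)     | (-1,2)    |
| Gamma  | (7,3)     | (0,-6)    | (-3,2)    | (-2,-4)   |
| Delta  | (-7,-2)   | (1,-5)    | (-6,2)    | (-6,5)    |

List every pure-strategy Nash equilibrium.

(Beta, Beta) and (Gamma, Alpha)

A profile is a Nash equilibrium when each player is best-responding to the other.
Agent 1's best responses — vs Alpha: Gamma (payoff 7); vs Beta: Beta (payoff 7); vs Gamma: Alpha (payoff 3); vs Delta: Alpha (payoff 3).
Agent 2's best responses — vs Alpha: Beta (payoff 7); vs Beta: Beta (payoff 7); vs Gamma: Alpha (payoff 3); vs Delta: Delta (payoff 5).
Mutual best responses occur at (Beta, Beta) and (Gamma, Alpha); at each, neither player gains by switching.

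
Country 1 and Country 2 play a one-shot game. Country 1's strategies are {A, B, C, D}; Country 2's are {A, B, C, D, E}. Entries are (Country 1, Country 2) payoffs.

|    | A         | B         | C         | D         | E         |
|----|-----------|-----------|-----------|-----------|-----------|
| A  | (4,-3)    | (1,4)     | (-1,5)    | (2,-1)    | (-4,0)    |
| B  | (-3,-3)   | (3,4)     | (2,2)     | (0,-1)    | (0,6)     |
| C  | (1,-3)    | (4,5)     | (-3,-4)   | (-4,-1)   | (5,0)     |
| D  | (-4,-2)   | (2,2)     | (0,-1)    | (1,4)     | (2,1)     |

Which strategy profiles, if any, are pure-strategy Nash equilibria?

Find each player's best response to every opponent strategy; NE are the intersections.
Country 1's best responses — vs A: A (payoff 4); vs B: C (payoff 4); vs C: B (payoff 2); vs D: A (payoff 2); vs E: C (payoff 5).
Country 2's best responses — vs A: C (payoff 5); vs B: E (payoff 6); vs C: B (payoff 5); vs D: D (payoff 4).
The only mutual best response is (C, B); neither player gains by switching there.

(C, B)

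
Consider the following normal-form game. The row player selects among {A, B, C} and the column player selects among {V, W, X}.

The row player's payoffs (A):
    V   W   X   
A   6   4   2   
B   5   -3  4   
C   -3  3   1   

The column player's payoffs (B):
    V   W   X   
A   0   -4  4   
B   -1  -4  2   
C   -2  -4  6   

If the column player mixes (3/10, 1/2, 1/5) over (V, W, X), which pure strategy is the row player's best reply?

A

The row player's best reply maximizes expected payoff against the mix.
A: (3/10)·6 + (1/2)·4 + (1/5)·2 = 21/5
B: (3/10)·5 + (1/2)·(-3) + (1/5)·4 = 4/5
C: (3/10)·(-3) + (1/2)·3 + (1/5)·1 = 4/5
Highest expected payoff is 21/5, from A.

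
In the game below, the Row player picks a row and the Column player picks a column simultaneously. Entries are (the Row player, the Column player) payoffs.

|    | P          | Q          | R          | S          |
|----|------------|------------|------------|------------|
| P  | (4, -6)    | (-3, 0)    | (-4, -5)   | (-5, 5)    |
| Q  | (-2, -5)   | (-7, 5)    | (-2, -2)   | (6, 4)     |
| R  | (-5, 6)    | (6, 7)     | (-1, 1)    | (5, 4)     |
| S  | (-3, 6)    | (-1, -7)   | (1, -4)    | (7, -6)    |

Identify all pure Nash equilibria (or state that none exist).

(R, Q)

Check mutual best responses: a cell is a NE iff neither player can gain by unilaterally deviating.
The Row player's best responses — vs P: P (payoff 4); vs Q: R (payoff 6); vs R: S (payoff 1); vs S: S (payoff 7).
The Column player's best responses — vs P: S (payoff 5); vs Q: Q (payoff 5); vs R: Q (payoff 7); vs S: P (payoff 6).
The only mutual best response is (R, Q); neither player gains by switching there.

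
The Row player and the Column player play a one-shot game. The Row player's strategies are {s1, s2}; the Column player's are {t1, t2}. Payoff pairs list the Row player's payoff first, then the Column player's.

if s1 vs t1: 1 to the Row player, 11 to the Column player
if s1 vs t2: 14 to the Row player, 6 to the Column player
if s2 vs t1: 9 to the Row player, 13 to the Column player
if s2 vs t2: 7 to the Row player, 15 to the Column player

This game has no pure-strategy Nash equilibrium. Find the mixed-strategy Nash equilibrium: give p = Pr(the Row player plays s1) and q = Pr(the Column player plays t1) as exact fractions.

Each player's mixing probability is pinned down by making the *other* player indifferent.
The Column player indifferent between t1 and t2: p·11 + (1−p)·13 = p·6 + (1−p)·15 ⟹ 13 + (-2)p = 15 + (-9)p ⟹ p = 2/7.
The Row player indifferent between s1 and s2: q·1 + (1−q)·14 = q·9 + (1−q)·7 ⟹ 14 + (-13)q = 7 + 2q ⟹ q = 7/15.

p = 2/7, q = 7/15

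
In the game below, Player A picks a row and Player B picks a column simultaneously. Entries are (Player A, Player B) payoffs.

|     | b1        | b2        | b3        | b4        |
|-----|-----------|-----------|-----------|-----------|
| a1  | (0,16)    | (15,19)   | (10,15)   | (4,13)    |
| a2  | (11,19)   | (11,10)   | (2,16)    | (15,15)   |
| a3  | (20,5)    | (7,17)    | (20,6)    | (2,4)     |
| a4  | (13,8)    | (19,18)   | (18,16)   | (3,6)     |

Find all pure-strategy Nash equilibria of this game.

A profile is a Nash equilibrium when each player is best-responding to the other.
Player A's best responses — vs b1: a3 (payoff 20); vs b2: a4 (payoff 19); vs b3: a3 (payoff 20); vs b4: a2 (payoff 15).
Player B's best responses — vs a1: b2 (payoff 19); vs a2: b1 (payoff 19); vs a3: b2 (payoff 17); vs a4: b2 (payoff 18).
The only mutual best response is (a4, b2); neither player gains by switching there.

(a4, b2)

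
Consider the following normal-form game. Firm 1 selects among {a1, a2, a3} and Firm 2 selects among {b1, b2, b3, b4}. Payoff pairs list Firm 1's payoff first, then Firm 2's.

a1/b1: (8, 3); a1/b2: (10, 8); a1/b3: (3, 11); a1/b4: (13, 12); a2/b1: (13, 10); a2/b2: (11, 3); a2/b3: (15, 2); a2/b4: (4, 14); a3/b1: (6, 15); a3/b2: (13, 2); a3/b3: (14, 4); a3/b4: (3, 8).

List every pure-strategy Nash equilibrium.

(a1, b4)

Find each player's best response to every opponent strategy; NE are the intersections.
Firm 1's best responses — vs b1: a2 (payoff 13); vs b2: a3 (payoff 13); vs b3: a2 (payoff 15); vs b4: a1 (payoff 13).
Firm 2's best responses — vs a1: b4 (payoff 12); vs a2: b4 (payoff 14); vs a3: b1 (payoff 15).
The only mutual best response is (a1, b4); neither player gains by switching there.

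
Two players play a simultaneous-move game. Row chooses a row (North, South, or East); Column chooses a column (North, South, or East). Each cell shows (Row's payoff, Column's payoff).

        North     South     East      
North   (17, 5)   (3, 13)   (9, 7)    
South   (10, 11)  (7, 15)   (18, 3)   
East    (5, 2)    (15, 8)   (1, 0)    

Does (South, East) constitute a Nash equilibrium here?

No

Holding Column at East: Row gets 18 from South, versus 9 from North, 1 from East. No profitable deviation for Row.
Holding Row at South: Column gets 3 from East but could get 15 by switching to South. Column has a profitable deviation.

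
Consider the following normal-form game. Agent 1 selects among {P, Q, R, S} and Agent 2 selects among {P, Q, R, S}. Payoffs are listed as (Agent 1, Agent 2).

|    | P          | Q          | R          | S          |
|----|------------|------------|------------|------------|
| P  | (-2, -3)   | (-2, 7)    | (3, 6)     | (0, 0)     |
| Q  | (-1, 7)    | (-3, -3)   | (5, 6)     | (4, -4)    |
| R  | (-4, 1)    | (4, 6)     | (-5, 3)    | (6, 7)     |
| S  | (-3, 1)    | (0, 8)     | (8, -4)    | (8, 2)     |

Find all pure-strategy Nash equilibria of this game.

(Q, P)

Find each player's best response to every opponent strategy; NE are the intersections.
Agent 1's best responses — vs P: Q (payoff -1); vs Q: R (payoff 4); vs R: S (payoff 8); vs S: S (payoff 8).
Agent 2's best responses — vs P: Q (payoff 7); vs Q: P (payoff 7); vs R: S (payoff 7); vs S: Q (payoff 8).
The only mutual best response is (Q, P); neither player gains by switching there.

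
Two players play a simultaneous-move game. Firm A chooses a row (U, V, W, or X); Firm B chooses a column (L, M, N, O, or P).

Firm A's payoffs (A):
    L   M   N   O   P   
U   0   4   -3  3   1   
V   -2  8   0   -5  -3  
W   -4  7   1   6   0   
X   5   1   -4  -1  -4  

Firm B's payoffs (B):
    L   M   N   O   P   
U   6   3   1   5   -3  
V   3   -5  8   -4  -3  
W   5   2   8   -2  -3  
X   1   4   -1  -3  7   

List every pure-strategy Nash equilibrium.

(W, N)

Check mutual best responses: a cell is a NE iff neither player can gain by unilaterally deviating.
Firm A's best responses — vs L: X (payoff 5); vs M: V (payoff 8); vs N: W (payoff 1); vs O: W (payoff 6); vs P: U (payoff 1).
Firm B's best responses — vs U: L (payoff 6); vs V: N (payoff 8); vs W: N (payoff 8); vs X: P (payoff 7).
The only mutual best response is (W, N); neither player gains by switching there.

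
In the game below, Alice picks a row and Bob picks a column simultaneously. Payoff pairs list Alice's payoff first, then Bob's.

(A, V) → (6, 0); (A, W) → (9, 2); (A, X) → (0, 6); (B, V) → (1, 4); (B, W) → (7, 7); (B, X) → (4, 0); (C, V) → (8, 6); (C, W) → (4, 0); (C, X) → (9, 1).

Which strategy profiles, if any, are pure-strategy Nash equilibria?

(C, V)

Check mutual best responses: a cell is a NE iff neither player can gain by unilaterally deviating.
Alice's best responses — vs V: C (payoff 8); vs W: A (payoff 9); vs X: C (payoff 9).
Bob's best responses — vs A: X (payoff 6); vs B: W (payoff 7); vs C: V (payoff 6).
The only mutual best response is (C, V); neither player gains by switching there.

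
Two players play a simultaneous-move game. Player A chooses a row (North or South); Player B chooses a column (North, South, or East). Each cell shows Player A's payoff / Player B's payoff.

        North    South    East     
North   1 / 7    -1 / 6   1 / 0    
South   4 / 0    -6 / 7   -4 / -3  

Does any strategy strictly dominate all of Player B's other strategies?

No strictly dominant strategy

Check whether one of Player B's strategies beats all alternatives regardless of what the opponent does.
North is not dominant: against South, South gives 7 > 0.
South is not dominant: against North, North gives 7 > 6.
East is not dominant: against North, North gives 7 > 0.
No single strategy is best against every opponent action.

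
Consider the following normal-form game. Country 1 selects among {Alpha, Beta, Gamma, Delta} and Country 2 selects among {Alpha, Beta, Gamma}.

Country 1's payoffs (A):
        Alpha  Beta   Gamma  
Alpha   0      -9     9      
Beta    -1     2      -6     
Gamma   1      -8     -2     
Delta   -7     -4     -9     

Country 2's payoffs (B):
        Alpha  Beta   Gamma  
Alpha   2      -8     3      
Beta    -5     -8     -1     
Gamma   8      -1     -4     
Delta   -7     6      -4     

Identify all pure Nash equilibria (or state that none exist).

Check mutual best responses: a cell is a NE iff neither player can gain by unilaterally deviating.
Country 1's best responses — vs Alpha: Gamma (payoff 1); vs Beta: Beta (payoff 2); vs Gamma: Alpha (payoff 9).
Country 2's best responses — vs Alpha: Gamma (payoff 3); vs Beta: Gamma (payoff -1); vs Gamma: Alpha (payoff 8); vs Delta: Beta (payoff 6).
Mutual best responses occur at (Alpha, Gamma) and (Gamma, Alpha); at each, neither player gains by switching.

(Alpha, Gamma) and (Gamma, Alpha)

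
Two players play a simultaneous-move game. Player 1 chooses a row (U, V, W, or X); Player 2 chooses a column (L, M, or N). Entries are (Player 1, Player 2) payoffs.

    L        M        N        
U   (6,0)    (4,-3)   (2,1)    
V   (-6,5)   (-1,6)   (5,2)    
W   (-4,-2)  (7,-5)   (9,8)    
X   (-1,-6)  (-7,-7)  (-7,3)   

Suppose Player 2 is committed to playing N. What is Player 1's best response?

With Player 2 fixed at N, Player 1's payoffs are: U → 2, V → 5, W → 9, X → -7.
The maximum is 9, achieved by W.

W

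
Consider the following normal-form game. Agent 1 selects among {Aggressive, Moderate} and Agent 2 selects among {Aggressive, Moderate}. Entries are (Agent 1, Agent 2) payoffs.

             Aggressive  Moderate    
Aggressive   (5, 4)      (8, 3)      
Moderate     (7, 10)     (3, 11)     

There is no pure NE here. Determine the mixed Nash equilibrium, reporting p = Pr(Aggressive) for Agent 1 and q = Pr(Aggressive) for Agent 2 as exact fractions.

p = 1/2, q = 5/7

In a mixed NE each player is indifferent between their pure strategies, so the opponent's mix sets the indifference.
Agent 2 indifferent between Aggressive and Moderate: p·4 + (1−p)·10 = p·3 + (1−p)·11 ⟹ 10 + (-6)p = 11 + (-8)p ⟹ p = 1/2.
Agent 1 indifferent between Aggressive and Moderate: q·5 + (1−q)·8 = q·7 + (1−q)·3 ⟹ 8 + (-3)q = 3 + 4q ⟹ q = 5/7.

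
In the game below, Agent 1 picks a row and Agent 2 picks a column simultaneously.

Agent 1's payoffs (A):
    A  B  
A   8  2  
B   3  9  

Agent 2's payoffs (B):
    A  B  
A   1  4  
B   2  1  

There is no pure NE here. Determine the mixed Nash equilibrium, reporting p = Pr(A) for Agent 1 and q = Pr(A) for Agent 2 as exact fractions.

p = 1/4, q = 7/12

Each player's mixing probability is pinned down by making the *other* player indifferent.
Agent 2 indifferent between A and B: p·1 + (1−p)·2 = p·4 + (1−p)·1 ⟹ 2 + (-1)p = 1 + 3p ⟹ p = 1/4.
Agent 1 indifferent between A and B: q·8 + (1−q)·2 = q·3 + (1−q)·9 ⟹ 2 + 6q = 9 + (-6)q ⟹ q = 7/12.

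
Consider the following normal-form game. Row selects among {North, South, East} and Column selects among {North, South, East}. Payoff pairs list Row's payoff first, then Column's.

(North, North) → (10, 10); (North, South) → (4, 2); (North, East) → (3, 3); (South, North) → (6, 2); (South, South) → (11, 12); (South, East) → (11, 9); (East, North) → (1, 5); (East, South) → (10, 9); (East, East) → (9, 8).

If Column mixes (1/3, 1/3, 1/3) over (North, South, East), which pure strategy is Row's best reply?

South

Row's best reply maximizes expected payoff against the mix.
North: (1/3)·10 + (1/3)·4 + (1/3)·3 = 17/3
South: (1/3)·6 + (1/3)·11 + (1/3)·11 = 28/3
East: (1/3)·1 + (1/3)·10 + (1/3)·9 = 20/3
Highest expected payoff is 28/3, from South.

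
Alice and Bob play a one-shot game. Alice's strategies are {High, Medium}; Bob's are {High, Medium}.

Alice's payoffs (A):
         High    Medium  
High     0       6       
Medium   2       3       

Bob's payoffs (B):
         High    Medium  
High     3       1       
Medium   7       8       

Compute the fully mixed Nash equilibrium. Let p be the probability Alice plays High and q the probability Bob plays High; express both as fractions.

In a mixed NE each player is indifferent between their pure strategies, so the opponent's mix sets the indifference.
Bob indifferent between High and Medium: p·3 + (1−p)·7 = p·1 + (1−p)·8 ⟹ 7 + (-4)p = 8 + (-7)p ⟹ p = 1/3.
Alice indifferent between High and Medium: q·0 + (1−q)·6 = q·2 + (1−q)·3 ⟹ 6 + (-6)q = 3 + (-1)q ⟹ q = 3/5.

p = 1/3, q = 3/5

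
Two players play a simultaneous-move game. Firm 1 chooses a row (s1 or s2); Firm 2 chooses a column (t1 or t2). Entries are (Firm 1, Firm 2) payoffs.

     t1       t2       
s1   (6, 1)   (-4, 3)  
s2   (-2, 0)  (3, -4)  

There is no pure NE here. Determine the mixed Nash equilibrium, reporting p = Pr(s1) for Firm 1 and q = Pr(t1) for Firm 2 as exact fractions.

In a mixed NE each player is indifferent between their pure strategies, so the opponent's mix sets the indifference.
Firm 2 indifferent between t1 and t2: p·1 + (1−p)·0 = p·3 + (1−p)·(-4) ⟹ 0 + 1p = (-4) + 7p ⟹ p = 2/3.
Firm 1 indifferent between s1 and s2: q·6 + (1−q)·(-4) = q·(-2) + (1−q)·3 ⟹ (-4) + 10q = 3 + (-5)q ⟹ q = 7/15.

p = 2/3, q = 7/15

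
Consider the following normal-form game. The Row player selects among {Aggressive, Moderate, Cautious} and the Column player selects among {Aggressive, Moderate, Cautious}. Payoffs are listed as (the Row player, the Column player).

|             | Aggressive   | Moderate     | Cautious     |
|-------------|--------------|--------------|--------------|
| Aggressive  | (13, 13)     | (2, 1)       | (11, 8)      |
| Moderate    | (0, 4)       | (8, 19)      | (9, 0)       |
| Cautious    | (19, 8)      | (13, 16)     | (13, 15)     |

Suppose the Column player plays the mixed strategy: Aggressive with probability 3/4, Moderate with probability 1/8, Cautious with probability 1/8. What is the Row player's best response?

Compute the Row player's expected payoff from each pure strategy against the given mix.
Aggressive: (3/4)·13 + (1/8)·2 + (1/8)·11 = 91/8
Moderate: (3/4)·0 + (1/8)·8 + (1/8)·9 = 17/8
Cautious: (3/4)·19 + (1/8)·13 + (1/8)·13 = 35/2
Highest expected payoff is 35/2, from Cautious.

Cautious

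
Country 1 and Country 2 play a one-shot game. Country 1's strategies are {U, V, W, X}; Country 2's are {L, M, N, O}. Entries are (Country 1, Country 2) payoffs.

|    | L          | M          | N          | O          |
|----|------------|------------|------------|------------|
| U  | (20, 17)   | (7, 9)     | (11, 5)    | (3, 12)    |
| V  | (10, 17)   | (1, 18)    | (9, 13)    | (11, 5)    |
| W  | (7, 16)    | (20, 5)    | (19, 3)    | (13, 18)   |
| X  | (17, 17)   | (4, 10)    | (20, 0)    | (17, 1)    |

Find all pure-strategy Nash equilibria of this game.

(U, L)

Find each player's best response to every opponent strategy; NE are the intersections.
Country 1's best responses — vs L: U (payoff 20); vs M: W (payoff 20); vs N: X (payoff 20); vs O: X (payoff 17).
Country 2's best responses — vs U: L (payoff 17); vs V: M (payoff 18); vs W: O (payoff 18); vs X: L (payoff 17).
The only mutual best response is (U, L); neither player gains by switching there.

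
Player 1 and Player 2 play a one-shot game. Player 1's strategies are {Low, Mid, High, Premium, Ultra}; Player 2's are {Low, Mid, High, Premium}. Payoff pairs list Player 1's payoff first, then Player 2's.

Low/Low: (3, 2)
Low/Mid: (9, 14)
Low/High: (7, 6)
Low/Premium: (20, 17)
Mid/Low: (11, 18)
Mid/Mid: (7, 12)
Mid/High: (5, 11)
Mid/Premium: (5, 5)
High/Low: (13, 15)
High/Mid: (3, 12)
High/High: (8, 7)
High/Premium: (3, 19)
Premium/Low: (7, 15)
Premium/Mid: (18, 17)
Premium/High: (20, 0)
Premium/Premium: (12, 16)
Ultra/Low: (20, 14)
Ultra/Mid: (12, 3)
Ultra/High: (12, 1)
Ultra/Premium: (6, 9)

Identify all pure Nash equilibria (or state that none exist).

Find each player's best response to every opponent strategy; NE are the intersections.
Player 1's best responses — vs Low: Ultra (payoff 20); vs Mid: Premium (payoff 18); vs High: Premium (payoff 20); vs Premium: Low (payoff 20).
Player 2's best responses — vs Low: Premium (payoff 17); vs Mid: Low (payoff 18); vs High: Premium (payoff 19); vs Premium: Mid (payoff 17); vs Ultra: Low (payoff 14).
Mutual best responses occur at (Low, Premium), (Premium, Mid), and (Ultra, Low); at each, neither player gains by switching.

(Low, Premium), (Premium, Mid), and (Ultra, Low)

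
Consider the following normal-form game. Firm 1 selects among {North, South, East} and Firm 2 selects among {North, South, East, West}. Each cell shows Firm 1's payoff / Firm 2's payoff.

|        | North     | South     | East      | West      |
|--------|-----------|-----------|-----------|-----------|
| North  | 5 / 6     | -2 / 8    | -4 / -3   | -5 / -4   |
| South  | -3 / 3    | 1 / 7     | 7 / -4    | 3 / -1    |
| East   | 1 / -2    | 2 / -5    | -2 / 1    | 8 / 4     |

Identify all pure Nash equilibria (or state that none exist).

Find each player's best response to every opponent strategy; NE are the intersections.
Firm 1's best responses — vs North: North (payoff 5); vs South: East (payoff 2); vs East: South (payoff 7); vs West: East (payoff 8).
Firm 2's best responses — vs North: South (payoff 8); vs South: South (payoff 7); vs East: West (payoff 4).
The only mutual best response is (East, West); neither player gains by switching there.

(East, West)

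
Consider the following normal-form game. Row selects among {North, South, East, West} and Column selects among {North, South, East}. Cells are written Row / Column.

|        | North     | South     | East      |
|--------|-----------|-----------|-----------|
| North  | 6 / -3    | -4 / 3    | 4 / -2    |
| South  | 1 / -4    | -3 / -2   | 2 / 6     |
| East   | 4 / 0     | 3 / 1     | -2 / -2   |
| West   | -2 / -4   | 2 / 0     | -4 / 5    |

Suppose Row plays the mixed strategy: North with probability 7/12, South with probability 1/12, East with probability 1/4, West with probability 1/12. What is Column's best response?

Compute Column's expected payoff from each pure strategy against the given mix.
North: (7/12)·(-3) + (1/12)·(-4) + (1/4)·0 + (1/12)·(-4) = -29/12
South: (7/12)·3 + (1/12)·(-2) + (1/4)·1 + (1/12)·0 = 11/6
East: (7/12)·(-2) + (1/12)·6 + (1/4)·(-2) + (1/12)·5 = -3/4
Highest expected payoff is 11/6, from South.

South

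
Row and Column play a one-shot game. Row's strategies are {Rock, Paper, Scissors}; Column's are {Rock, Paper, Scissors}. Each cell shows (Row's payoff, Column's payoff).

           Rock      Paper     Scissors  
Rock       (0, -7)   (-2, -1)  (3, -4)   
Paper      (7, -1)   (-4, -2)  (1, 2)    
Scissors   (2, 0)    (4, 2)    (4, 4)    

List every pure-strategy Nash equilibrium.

(Scissors, Scissors)

Check mutual best responses: a cell is a NE iff neither player can gain by unilaterally deviating.
Row's best responses — vs Rock: Paper (payoff 7); vs Paper: Scissors (payoff 4); vs Scissors: Scissors (payoff 4).
Column's best responses — vs Rock: Paper (payoff -1); vs Paper: Scissors (payoff 2); vs Scissors: Scissors (payoff 4).
The only mutual best response is (Scissors, Scissors); neither player gains by switching there.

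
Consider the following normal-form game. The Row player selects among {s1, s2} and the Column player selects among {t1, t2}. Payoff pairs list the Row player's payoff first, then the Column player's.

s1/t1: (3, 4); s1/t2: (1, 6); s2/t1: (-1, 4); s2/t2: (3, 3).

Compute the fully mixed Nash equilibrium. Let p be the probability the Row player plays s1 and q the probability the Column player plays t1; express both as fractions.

p = 1/3, q = 1/3

Each player's mixing probability is pinned down by making the *other* player indifferent.
The Column player indifferent between t1 and t2: p·4 + (1−p)·4 = p·6 + (1−p)·3 ⟹ 4 + 0p = 3 + 3p ⟹ p = 1/3.
The Row player indifferent between s1 and s2: q·3 + (1−q)·1 = q·(-1) + (1−q)·3 ⟹ 1 + 2q = 3 + (-4)q ⟹ q = 1/3.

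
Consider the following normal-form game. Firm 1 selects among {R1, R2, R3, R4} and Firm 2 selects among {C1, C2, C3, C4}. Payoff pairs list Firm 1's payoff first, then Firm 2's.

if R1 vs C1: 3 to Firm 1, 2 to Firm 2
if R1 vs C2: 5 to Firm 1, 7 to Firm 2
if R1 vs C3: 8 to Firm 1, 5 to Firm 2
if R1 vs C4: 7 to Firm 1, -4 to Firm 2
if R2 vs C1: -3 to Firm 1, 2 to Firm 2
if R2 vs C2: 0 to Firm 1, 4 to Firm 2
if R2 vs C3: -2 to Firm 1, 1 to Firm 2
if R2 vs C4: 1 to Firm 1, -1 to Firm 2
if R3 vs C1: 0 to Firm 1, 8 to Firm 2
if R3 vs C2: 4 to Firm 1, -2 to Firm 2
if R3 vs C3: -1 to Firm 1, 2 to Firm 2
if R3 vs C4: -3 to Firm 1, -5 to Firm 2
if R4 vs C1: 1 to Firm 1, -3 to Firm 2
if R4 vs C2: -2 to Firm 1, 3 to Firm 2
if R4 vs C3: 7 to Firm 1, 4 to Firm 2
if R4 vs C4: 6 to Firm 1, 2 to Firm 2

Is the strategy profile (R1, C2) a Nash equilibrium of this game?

Holding Firm 2 at C2: Firm 1 gets 5 from R1, versus 0 from R2, 4 from R3, -2 from R4. No profitable deviation for Firm 1.
Holding Firm 1 at R1: Firm 2 gets 7 from C2, versus 2 from C1, 5 from C3, -4 from C4. No profitable deviation for Firm 2 either.

Yes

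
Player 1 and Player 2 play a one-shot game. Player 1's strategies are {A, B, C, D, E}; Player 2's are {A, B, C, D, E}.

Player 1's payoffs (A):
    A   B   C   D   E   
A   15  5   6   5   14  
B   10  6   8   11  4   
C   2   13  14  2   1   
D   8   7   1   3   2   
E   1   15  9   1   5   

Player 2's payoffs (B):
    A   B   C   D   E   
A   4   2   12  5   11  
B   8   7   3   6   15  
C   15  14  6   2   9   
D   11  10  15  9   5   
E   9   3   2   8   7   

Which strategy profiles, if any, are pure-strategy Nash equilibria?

Find each player's best response to every opponent strategy; NE are the intersections.
Player 1's best responses — vs A: A (payoff 15); vs B: E (payoff 15); vs C: C (payoff 14); vs D: B (payoff 11); vs E: A (payoff 14).
Player 2's best responses — vs A: C (payoff 12); vs B: E (payoff 15); vs C: A (payoff 15); vs D: C (payoff 15); vs E: A (payoff 9).
No cell has both players best-responding. For instance, Player 1's best reply to E is A, but against A Player 2 prefers C over E.

No pure-strategy Nash equilibrium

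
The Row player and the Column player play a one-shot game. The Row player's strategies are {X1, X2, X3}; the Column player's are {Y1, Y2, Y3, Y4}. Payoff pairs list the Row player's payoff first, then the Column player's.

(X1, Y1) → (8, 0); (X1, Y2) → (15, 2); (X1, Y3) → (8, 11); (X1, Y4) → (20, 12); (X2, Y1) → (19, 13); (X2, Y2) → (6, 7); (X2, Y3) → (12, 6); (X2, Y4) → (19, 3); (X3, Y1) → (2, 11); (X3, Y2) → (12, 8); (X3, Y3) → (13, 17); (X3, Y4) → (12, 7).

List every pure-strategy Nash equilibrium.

(X1, Y4), (X2, Y1), and (X3, Y3)

A profile is a Nash equilibrium when each player is best-responding to the other.
The Row player's best responses — vs Y1: X2 (payoff 19); vs Y2: X1 (payoff 15); vs Y3: X3 (payoff 13); vs Y4: X1 (payoff 20).
The Column player's best responses — vs X1: Y4 (payoff 12); vs X2: Y1 (payoff 13); vs X3: Y3 (payoff 17).
Mutual best responses occur at (X1, Y4), (X2, Y1), and (X3, Y3); at each, neither player gains by switching.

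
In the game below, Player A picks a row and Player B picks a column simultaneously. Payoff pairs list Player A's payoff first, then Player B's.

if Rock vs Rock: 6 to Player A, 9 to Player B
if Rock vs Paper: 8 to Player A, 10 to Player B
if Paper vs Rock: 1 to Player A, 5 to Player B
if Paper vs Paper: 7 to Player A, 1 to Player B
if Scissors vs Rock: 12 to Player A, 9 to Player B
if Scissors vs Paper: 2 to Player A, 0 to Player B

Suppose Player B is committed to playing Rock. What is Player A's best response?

Scissors

With Player B fixed at Rock, Player A's payoffs are: Rock → 6, Paper → 1, Scissors → 12.
The maximum is 12, achieved by Scissors.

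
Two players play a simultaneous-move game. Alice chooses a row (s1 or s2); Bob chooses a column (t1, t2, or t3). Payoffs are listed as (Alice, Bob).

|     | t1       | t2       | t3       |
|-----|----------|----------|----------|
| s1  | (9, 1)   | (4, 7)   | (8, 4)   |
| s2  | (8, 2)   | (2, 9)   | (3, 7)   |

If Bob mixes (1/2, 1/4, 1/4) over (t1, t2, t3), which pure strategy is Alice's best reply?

Alice's best reply maximizes expected payoff against the mix.
s1: (1/2)·9 + (1/4)·4 + (1/4)·8 = 15/2
s2: (1/2)·8 + (1/4)·2 + (1/4)·3 = 21/4
Highest expected payoff is 15/2, from s1.

s1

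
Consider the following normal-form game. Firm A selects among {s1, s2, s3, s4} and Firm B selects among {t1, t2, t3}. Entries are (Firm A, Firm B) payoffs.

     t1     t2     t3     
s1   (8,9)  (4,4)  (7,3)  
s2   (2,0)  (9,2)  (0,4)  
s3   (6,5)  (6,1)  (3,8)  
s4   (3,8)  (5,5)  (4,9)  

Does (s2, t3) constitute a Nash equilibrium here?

Holding Firm B at t3: Firm A gets 0 from s2 but could get 7 by switching to s1. Firm A has a profitable deviation.

No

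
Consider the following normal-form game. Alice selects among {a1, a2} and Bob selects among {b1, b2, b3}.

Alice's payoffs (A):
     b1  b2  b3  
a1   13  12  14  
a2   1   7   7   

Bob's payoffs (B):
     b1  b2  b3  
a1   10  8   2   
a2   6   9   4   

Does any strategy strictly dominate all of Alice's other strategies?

A strategy is strictly dominant if it gives Alice a strictly higher payoff than every other strategy, against every choice by the opponent.
a1 strictly dominates: vs b1: 13 > 1; vs b2: 12 > 7; vs b3: 14 > 7.

a1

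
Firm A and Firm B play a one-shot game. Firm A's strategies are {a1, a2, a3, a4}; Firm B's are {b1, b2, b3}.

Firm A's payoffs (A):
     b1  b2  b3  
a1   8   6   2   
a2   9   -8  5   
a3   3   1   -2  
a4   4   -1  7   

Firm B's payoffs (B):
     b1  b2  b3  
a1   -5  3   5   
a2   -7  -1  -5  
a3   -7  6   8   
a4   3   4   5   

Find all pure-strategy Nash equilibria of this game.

(a4, b3)

A profile is a Nash equilibrium when each player is best-responding to the other.
Firm A's best responses — vs b1: a2 (payoff 9); vs b2: a1 (payoff 6); vs b3: a4 (payoff 7).
Firm B's best responses — vs a1: b3 (payoff 5); vs a2: b2 (payoff -1); vs a3: b3 (payoff 8); vs a4: b3 (payoff 5).
The only mutual best response is (a4, b3); neither player gains by switching there.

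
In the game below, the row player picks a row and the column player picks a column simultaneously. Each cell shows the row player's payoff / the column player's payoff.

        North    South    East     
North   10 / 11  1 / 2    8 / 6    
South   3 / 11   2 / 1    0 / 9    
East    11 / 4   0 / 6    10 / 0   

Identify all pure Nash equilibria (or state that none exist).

Check mutual best responses: a cell is a NE iff neither player can gain by unilaterally deviating.
The row player's best responses — vs North: East (payoff 11); vs South: South (payoff 2); vs East: East (payoff 10).
The column player's best responses — vs North: North (payoff 11); vs South: North (payoff 11); vs East: South (payoff 6).
No cell has both players best-responding. For instance, the row player's best reply to North is East, but against East the column player prefers South over North.

No pure-strategy Nash equilibrium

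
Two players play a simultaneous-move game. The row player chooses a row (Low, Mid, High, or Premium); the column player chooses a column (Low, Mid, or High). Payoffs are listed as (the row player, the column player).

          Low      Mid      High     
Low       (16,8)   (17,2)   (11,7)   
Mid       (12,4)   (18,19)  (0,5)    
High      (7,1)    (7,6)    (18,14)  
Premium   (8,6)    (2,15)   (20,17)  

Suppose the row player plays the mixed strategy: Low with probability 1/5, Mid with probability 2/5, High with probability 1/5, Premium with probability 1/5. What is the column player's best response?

The column player's best reply maximizes expected payoff against the mix.
Low: (1/5)·8 + (2/5)·4 + (1/5)·1 + (1/5)·6 = 23/5
Mid: (1/5)·2 + (2/5)·19 + (1/5)·6 + (1/5)·15 = 61/5
High: (1/5)·7 + (2/5)·5 + (1/5)·14 + (1/5)·17 = 48/5
Highest expected payoff is 61/5, from Mid.

Mid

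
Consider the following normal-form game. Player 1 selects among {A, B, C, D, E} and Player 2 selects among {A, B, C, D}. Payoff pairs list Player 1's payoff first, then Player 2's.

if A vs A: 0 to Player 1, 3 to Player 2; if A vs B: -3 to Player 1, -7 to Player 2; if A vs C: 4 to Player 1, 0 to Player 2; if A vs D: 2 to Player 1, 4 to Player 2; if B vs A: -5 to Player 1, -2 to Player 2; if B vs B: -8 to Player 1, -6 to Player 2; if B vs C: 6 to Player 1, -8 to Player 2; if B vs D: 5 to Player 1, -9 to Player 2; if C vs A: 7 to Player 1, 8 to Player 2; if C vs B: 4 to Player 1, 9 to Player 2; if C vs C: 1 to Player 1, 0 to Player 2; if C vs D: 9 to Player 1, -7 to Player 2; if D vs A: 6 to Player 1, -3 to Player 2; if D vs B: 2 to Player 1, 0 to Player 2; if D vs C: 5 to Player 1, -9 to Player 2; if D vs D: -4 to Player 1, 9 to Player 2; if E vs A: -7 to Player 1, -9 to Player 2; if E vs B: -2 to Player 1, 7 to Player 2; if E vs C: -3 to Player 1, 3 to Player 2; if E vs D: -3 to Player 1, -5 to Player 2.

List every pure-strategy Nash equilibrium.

(C, B)

A profile is a Nash equilibrium when each player is best-responding to the other.
Player 1's best responses — vs A: C (payoff 7); vs B: C (payoff 4); vs C: B (payoff 6); vs D: C (payoff 9).
Player 2's best responses — vs A: D (payoff 4); vs B: A (payoff -2); vs C: B (payoff 9); vs D: D (payoff 9); vs E: B (payoff 7).
The only mutual best response is (C, B); neither player gains by switching there.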